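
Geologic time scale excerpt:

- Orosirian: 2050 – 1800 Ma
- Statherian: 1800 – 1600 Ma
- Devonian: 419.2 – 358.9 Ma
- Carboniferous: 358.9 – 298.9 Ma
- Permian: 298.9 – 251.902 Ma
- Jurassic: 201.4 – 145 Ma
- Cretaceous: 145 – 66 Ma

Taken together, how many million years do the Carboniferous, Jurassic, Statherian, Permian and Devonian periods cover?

423.698 million years

Duration is start − end for each: (358.9 − 298.9) + (201.4 − 145) + (1800 − 1600) + (298.9 − 251.902) + (419.2 − 358.9).
That is 60 + 56.4 + 200 + 46.998 + 60.3, which totals 423.698 million years.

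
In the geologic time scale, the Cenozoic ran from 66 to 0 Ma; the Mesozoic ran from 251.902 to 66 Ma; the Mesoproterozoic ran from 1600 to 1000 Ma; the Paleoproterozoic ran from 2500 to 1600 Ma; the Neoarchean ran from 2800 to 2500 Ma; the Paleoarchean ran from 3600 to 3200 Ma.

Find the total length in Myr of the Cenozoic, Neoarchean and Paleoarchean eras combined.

766 million years

Each duration: Cenozoic = 66; Neoarchean = 300; Paleoarchean = 400.
Sum: 66 + 300 + 400 = 766 Myr.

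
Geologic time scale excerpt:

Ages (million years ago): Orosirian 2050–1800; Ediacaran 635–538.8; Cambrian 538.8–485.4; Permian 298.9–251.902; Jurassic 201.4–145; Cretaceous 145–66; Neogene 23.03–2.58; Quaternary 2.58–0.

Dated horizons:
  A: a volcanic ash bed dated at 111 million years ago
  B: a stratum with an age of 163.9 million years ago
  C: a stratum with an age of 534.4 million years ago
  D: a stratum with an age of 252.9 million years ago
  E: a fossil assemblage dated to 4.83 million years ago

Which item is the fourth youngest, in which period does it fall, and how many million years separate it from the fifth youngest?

Smaller Ma means younger, so youngest first: E 4.83 < A 111 < B 163.9 < D 252.9 < C 534.4.
Counting 4 along gives D (252.9 Ma); the excerpt puts that inside the Permian, 298.9–251.902 Ma.
Next in line is C (534.4 Ma), and 534.4 − 252.9 = 281.5 Myr.

D, in the Permian; 281.5 million years to C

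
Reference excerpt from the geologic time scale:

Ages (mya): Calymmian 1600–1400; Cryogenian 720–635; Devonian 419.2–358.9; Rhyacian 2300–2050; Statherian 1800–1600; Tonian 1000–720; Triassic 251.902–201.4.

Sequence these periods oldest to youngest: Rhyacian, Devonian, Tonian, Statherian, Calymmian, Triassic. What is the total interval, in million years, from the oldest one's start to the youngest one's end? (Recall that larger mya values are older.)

Rhyacian, Statherian, Calymmian, Tonian, Devonian, Triassic; total span 2098.6 Myr

From the excerpt: Rhyacian 2300–2050; Devonian 419.2–358.9; Tonian 1000–720; Statherian 1800–1600; Calymmian 1600–1400; Triassic 251.902–201.4 (Ma).
Larger Ma is earlier, so the oldest is Rhyacian and the youngest is Triassic; oldest to youngest: Rhyacian, Statherian, Calymmian, Tonian, Devonian, Triassic.
Oldest start 2300 minus youngest end 201.4 gives 2098.6 Myr overall.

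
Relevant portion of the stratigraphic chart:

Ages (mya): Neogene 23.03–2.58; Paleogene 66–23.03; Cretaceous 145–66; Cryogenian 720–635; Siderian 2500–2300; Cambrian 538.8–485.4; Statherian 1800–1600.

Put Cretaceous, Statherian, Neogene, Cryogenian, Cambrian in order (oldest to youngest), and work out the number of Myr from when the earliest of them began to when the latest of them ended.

Statherian, Cryogenian, Cambrian, Cretaceous, Neogene; total span 1797.42 Myr

Start ages (Ma): Statherian 1800, Cryogenian 720, Cambrian 538.8, Cretaceous 145, Neogene 23.03.
Ordered oldest to youngest: Statherian, Cryogenian, Cambrian, Cretaceous, Neogene.
Span = 1800 − 2.58 = 1797.42 Myr.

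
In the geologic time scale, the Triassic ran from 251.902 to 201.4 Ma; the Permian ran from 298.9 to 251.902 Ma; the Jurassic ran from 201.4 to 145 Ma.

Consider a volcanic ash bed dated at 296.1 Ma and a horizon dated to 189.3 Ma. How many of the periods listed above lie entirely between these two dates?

1

296.1 Ma sits inside the Permian (298.9–251.902) and 189.3 Ma inside the Jurassic (201.4–145); neither of those is wholly between the two dates.
The listed periods lying completely between them are Triassic — 1 in all.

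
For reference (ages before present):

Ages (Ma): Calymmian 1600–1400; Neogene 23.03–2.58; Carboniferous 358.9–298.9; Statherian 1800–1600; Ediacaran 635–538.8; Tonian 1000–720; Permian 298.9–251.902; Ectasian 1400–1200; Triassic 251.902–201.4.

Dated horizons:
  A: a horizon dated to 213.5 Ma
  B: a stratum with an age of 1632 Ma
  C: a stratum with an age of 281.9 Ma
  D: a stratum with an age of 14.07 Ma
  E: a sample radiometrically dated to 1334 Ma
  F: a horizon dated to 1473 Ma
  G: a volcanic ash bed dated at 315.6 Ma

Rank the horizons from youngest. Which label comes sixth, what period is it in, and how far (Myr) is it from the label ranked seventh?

Smaller Ma means younger, so youngest first: D 14.07 < A 213.5 < C 281.9 < G 315.6 < E 1334 < F 1473 < B 1632.
Counting 6 along gives F (1473 Ma); the excerpt puts that inside the Calymmian, 1600–1400 Ma.
Next in line is B (1632 Ma), and 1632 − 1473 = 159 Myr.

F, in the Calymmian; 159 million years to B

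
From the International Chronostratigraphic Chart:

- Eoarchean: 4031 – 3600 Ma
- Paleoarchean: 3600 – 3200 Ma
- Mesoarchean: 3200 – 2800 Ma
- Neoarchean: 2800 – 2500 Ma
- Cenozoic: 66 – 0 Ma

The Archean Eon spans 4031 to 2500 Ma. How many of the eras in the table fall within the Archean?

4

Eras inside 4031–2500 Ma: Eoarchean, Paleoarchean, Mesoarchean, Neoarchean — 4 in total.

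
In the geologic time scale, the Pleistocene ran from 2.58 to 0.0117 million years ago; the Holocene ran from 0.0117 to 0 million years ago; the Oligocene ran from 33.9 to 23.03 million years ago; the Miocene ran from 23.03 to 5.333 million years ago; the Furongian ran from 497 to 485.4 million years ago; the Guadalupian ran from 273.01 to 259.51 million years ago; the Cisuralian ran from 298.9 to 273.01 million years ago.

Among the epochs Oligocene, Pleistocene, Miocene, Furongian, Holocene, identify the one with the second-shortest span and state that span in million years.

Pleistocene, 2.5683 million years

Durations: Oligocene 10.87; Pleistocene 2.5683; Miocene 17.697; Furongian 11.6; Holocene 0.0117 Myr.
Sorted shortest-first: Holocene (0.0117), Pleistocene (2.5683), Oligocene (10.87), Furongian (11.6), Miocene (17.697).
The second shortest is Pleistocene at 2.5683 Myr.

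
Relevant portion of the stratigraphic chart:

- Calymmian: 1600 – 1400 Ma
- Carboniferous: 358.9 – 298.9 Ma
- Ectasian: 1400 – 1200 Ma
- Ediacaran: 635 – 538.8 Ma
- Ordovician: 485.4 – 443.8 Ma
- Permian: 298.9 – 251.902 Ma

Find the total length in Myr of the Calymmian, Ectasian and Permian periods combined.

Duration is start − end for each: (1600 − 1400) + (1400 − 1200) + (298.9 − 251.902).
That is 200 + 200 + 46.998, which totals 446.998 million years.

446.998 million years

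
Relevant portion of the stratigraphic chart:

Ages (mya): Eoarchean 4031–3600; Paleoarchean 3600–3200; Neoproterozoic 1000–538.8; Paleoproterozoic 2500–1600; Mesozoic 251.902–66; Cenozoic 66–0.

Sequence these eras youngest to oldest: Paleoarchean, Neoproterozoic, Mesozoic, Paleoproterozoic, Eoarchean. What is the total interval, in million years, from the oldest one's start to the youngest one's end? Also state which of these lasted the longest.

Mesozoic, Neoproterozoic, Paleoproterozoic, Paleoarchean, Eoarchean; total span 3965 Myr; longest is Paleoproterozoic

Start ages (Ma): Eoarchean 4031, Paleoarchean 3600, Paleoproterozoic 2500, Neoproterozoic 1000, Mesozoic 251.902.
Ordered youngest to oldest: Mesozoic, Neoproterozoic, Paleoproterozoic, Paleoarchean, Eoarchean.
Span = 4031 − 66 = 3965 Myr.
Durations: Neoproterozoic 461.2, Paleoarchean 400, Paleoproterozoic 900, Mesozoic 185.902, Eoarchean 431 → longest is Paleoproterozoic (900 Myr).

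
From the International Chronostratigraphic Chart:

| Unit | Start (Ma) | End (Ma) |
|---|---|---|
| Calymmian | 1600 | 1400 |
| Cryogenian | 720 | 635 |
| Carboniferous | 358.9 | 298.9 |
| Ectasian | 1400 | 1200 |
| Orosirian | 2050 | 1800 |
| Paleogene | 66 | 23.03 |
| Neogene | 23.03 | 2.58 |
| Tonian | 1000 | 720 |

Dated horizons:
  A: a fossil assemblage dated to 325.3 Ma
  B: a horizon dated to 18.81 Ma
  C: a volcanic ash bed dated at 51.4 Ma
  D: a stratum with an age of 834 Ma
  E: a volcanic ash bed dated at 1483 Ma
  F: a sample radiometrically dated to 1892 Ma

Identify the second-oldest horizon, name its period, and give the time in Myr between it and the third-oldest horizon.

E, in the Calymmian; 649 million years to D

Larger Ma means older, so oldest first: F 1892 > E 1483 > D 834 > A 325.3 > C 51.4 > B 18.81.
Counting 2 along gives E (1483 Ma); the excerpt puts that inside the Calymmian, 1600–1400 Ma.
Next in line is D (834 Ma), and 1483 − 834 = 649 Myr.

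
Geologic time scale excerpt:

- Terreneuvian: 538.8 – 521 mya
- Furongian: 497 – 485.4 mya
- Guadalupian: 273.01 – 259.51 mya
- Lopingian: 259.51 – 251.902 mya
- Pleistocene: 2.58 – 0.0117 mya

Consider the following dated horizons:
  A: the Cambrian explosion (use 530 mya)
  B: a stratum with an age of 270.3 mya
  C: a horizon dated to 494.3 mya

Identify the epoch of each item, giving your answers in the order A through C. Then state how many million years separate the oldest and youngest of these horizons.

A: 530 Ma lies in 538.8–521 Ma, so Terreneuvian.
B: 270.3 Ma lies in 273.01–259.51 Ma, so Guadalupian.
C: 494.3 Ma lies in 497–485.4 Ma, so Furongian.
Oldest = 530 Ma, youngest = 270.3 Ma → span 259.7 Myr.

A — Terreneuvian; B — Guadalupian; C — Furongian; span 259.7 million years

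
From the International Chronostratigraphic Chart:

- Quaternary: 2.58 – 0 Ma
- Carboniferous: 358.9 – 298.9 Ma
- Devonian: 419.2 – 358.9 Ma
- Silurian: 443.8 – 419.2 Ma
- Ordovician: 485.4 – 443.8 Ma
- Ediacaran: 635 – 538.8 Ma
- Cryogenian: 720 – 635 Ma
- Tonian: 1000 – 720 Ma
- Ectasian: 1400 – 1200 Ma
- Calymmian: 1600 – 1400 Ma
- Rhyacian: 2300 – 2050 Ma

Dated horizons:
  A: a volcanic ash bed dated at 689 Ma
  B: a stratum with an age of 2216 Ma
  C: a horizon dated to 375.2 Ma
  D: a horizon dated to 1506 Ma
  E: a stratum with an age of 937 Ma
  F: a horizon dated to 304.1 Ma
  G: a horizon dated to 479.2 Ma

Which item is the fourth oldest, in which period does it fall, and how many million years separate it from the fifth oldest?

A, in the Cryogenian; 209.8 million years to G

Larger Ma means older, so oldest first: B 2216 > D 1506 > E 937 > A 689 > G 479.2 > C 375.2 > F 304.1.
Counting 4 along gives A (689 Ma); the excerpt puts that inside the Cryogenian, 720–635 Ma.
Next in line is G (479.2 Ma), and 689 − 479.2 = 209.8 Myr.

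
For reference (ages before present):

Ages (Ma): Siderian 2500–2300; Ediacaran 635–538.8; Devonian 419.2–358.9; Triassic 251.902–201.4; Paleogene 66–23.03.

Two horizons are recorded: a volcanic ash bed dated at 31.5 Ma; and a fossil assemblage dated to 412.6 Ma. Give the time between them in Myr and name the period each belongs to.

Elapsed time: 412.6 − 31.5 = 381.1 Myr.
31.5 Ma lies within 66–23.03 Ma: Paleogene.
412.6 Ma lies within 419.2–358.9 Ma: Devonian.

381.1 million years apart; the first in the Paleogene, the second in the Devonian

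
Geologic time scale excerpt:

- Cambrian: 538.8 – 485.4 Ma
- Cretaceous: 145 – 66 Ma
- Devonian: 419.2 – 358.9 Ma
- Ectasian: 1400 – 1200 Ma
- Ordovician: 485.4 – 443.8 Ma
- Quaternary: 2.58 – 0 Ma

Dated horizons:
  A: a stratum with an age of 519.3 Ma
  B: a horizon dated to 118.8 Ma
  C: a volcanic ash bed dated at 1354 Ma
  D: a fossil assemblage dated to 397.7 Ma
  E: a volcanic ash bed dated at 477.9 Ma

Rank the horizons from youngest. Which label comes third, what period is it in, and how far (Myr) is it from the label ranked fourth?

Sorted youngest-first by Ma: B (118.8), D (397.7), E (477.9), A (519.3), C (1354).
The third youngest is E at 477.9 Ma, which lies in 485.4–443.8 Ma: the Ordovician.
The fourth youngest is A at 519.3 Ma; separation = |477.9 − 519.3| = 41.4 Myr.

E, in the Ordovician; 41.4 million years to A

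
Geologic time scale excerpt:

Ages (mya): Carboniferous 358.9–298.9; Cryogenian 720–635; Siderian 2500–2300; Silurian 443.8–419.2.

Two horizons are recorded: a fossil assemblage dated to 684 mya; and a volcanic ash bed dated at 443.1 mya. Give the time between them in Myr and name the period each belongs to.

240.9 million years apart; the first in the Cryogenian, the second in the Silurian

Elapsed time: 684 − 443.1 = 240.9 Myr.
684 Ma lies within 720–635 Ma: Cryogenian.
443.1 Ma lies within 443.8–419.2 Ma: Silurian.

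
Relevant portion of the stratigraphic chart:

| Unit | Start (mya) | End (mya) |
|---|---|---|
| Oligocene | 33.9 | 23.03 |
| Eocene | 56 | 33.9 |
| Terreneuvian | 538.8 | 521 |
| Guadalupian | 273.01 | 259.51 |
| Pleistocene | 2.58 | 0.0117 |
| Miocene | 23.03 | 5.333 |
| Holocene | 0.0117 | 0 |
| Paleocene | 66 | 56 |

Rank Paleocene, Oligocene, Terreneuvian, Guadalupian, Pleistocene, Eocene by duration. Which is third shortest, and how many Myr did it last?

Oligocene, 10.87 million years

Durations: Paleocene 10; Oligocene 10.87; Terreneuvian 17.8; Guadalupian 13.5; Pleistocene 2.5683; Eocene 22.1 Myr.
Sorted shortest-first: Pleistocene (2.5683), Paleocene (10), Oligocene (10.87), Guadalupian (13.5), Terreneuvian (17.8), Eocene (22.1).
The third shortest is Oligocene at 10.87 Myr.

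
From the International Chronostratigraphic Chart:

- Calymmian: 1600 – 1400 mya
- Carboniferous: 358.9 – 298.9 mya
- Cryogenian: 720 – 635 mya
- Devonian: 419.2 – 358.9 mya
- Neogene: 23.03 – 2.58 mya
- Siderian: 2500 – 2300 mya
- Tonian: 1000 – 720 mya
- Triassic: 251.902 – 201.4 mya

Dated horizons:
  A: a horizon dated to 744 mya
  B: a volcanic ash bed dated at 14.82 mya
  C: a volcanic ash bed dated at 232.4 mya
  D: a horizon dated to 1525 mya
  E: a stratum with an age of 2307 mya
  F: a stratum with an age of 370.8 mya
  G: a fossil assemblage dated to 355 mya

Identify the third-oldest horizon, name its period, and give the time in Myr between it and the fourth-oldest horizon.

Sorted oldest-first by Ma: E (2307), D (1525), A (744), F (370.8), G (355), C (232.4), B (14.82).
The third oldest is A at 744 Ma, which lies in 1000–720 Ma: the Tonian.
The fourth oldest is F at 370.8 Ma; separation = |744 − 370.8| = 373.2 Myr.

A, in the Tonian; 373.2 million years to F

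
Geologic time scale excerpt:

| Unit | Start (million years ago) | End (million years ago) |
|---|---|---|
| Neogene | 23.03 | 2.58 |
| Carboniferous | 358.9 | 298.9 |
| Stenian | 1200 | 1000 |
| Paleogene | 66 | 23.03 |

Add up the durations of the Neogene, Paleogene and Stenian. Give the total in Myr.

Duration is start − end for each: (23.03 − 2.58) + (66 − 23.03) + (1200 − 1000).
That is 20.45 + 42.97 + 200, which totals 263.42 million years.

263.42 million years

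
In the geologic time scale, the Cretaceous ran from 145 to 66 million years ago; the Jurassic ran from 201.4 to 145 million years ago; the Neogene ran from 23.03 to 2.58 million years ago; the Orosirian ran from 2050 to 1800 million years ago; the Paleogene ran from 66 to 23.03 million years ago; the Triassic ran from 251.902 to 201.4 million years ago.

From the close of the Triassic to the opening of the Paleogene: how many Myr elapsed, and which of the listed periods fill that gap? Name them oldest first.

End of Triassic = 201.4 Ma; start of Paleogene = 66 Ma.
Gap = 201.4 − 66 = 135.4 Myr.
Periods wholly inside 201.4–66 Ma: Jurassic (201.4–145), Cretaceous (145–66).

135.4 million years; Jurassic, Cretaceous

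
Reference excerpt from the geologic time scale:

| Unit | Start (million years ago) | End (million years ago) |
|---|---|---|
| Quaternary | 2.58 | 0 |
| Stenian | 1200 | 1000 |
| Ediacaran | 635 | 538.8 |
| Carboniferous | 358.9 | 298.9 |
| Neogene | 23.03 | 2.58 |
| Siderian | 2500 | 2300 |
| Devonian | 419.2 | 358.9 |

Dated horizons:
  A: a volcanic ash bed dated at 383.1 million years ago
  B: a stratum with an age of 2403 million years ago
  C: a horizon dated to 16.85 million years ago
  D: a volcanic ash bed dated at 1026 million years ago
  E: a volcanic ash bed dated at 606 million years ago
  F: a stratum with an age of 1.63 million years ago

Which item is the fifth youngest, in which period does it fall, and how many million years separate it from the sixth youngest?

Sorted youngest-first by Ma: F (1.63), C (16.85), A (383.1), E (606), D (1026), B (2403).
The fifth youngest is D at 1026 Ma, which lies in 1200–1000 Ma: the Stenian.
The sixth youngest is B at 2403 Ma; separation = |1026 − 2403| = 1377 Myr.

D, in the Stenian; 1377 million years to B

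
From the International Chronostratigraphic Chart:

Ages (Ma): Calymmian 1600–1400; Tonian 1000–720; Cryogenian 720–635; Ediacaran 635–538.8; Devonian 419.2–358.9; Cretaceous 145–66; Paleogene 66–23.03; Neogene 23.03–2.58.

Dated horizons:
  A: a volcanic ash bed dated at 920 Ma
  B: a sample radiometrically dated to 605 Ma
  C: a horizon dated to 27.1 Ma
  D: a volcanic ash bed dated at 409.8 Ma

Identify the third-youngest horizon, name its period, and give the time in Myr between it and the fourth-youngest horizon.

B, in the Ediacaran; 315 million years to A

Sorted youngest-first by Ma: C (27.1), D (409.8), B (605), A (920).
The third youngest is B at 605 Ma, which lies in 635–538.8 Ma: the Ediacaran.
The fourth youngest is A at 920 Ma; separation = |605 − 920| = 315 Myr.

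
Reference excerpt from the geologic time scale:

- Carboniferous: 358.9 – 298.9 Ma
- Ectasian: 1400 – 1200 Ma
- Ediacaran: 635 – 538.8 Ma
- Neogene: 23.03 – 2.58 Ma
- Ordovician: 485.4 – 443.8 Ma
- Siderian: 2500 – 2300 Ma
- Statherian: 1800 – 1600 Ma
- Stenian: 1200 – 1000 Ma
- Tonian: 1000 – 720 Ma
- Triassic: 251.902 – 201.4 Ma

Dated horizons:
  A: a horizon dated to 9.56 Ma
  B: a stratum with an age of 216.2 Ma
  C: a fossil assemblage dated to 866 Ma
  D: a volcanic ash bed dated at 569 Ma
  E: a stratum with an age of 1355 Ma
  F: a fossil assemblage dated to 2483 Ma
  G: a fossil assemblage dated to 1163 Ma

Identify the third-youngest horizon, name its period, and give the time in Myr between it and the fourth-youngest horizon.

Sorted youngest-first by Ma: A (9.56), B (216.2), D (569), C (866), G (1163), E (1355), F (2483).
The third youngest is D at 569 Ma, which lies in 635–538.8 Ma: the Ediacaran.
The fourth youngest is C at 866 Ma; separation = |569 − 866| = 297 Myr.

D, in the Ediacaran; 297 million years to C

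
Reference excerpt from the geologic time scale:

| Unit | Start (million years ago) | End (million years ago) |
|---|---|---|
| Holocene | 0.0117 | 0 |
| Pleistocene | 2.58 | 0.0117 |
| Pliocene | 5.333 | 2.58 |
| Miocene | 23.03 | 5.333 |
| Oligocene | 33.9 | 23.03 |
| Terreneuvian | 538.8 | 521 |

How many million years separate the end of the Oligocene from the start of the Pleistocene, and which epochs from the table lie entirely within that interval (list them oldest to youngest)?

20.45 million years; Miocene, Pliocene

End of Oligocene = 23.03 Ma; start of Pleistocene = 2.58 Ma.
Gap = 23.03 − 2.58 = 20.45 Myr.
Epochs wholly inside 23.03–2.58 Ma: Miocene (23.03–5.333), Pliocene (5.333–2.58).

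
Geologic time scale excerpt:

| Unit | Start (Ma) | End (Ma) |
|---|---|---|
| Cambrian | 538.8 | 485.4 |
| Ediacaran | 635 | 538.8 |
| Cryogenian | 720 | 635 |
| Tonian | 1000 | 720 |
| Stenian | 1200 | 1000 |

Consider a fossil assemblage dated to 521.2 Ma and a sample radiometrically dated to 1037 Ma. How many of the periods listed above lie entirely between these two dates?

3

1037 Ma sits inside the Stenian (1200–1000) and 521.2 Ma inside the Cambrian (538.8–485.4); neither of those is wholly between the two dates.
The listed periods lying completely between them are Tonian, Cryogenian, Ediacaran — 3 in all.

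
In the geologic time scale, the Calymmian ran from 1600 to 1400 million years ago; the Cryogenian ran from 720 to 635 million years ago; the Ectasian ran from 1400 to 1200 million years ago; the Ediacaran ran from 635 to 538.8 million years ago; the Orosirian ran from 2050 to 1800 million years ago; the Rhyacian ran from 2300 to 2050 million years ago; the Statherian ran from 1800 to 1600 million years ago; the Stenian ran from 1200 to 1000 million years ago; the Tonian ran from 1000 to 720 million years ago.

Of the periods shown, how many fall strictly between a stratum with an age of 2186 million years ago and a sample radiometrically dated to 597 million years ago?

2186 Ma sits inside the Rhyacian (2300–2050) and 597 Ma inside the Ediacaran (635–538.8); neither of those is wholly between the two dates.
The listed periods lying completely between them are Orosirian, Statherian, Calymmian, Ectasian, Stenian, Tonian, Cryogenian — 7 in all.

7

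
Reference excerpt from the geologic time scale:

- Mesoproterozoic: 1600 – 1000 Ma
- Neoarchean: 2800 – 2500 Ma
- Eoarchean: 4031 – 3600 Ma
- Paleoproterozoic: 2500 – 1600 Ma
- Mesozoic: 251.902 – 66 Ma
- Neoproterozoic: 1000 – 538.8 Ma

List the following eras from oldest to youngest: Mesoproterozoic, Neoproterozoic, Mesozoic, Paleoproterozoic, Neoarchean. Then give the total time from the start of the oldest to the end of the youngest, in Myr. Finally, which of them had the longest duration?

Neoarchean → Paleoproterozoic → Mesoproterozoic → Neoproterozoic → Mesozoic; total span 2734 Myr; longest is Paleoproterozoic

Start ages (Ma): Neoarchean 2800, Paleoproterozoic 2500, Mesoproterozoic 1600, Neoproterozoic 1000, Mesozoic 251.902.
Ordered oldest to youngest: Neoarchean, Paleoproterozoic, Mesoproterozoic, Neoproterozoic, Mesozoic.
Span = 2800 − 66 = 2734 Myr.
Durations: Paleoproterozoic 900, Mesozoic 185.902, Mesoproterozoic 600, Neoarchean 300, Neoproterozoic 461.2 → longest is Paleoproterozoic (900 Myr).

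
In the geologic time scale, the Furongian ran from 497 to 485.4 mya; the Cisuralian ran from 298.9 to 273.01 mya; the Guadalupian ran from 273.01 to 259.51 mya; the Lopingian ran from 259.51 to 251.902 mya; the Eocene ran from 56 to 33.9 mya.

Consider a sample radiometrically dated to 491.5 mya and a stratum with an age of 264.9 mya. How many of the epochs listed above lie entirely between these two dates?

491.5 Ma sits inside the Furongian (497–485.4) and 264.9 Ma inside the Guadalupian (273.01–259.51); neither of those is wholly between the two dates.
The listed epochs lying completely between them are Cisuralian — 1 in all.

1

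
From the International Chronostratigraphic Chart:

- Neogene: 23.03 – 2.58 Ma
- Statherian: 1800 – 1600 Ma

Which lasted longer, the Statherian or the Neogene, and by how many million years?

Statherian, by 179.55 million years

Statherian: 1800 − 1600 = 200 Myr.
Neogene: 23.03 − 2.58 = 20.45 Myr.
Difference: 200 − 20.45 = 179.55 Myr, so the Statherian was longer.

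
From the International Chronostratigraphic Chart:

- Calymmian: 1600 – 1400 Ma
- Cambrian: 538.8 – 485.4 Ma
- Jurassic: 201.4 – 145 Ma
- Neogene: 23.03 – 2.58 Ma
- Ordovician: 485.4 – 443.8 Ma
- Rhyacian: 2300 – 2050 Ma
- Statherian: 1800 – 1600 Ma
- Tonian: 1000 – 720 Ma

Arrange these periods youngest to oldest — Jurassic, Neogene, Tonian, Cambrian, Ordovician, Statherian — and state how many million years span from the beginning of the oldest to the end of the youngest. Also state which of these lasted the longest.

Neogene, Jurassic, Ordovician, Cambrian, Tonian, Statherian; total span 1797.42 Myr; longest is Tonian

From the excerpt: Jurassic 201.4–145; Neogene 23.03–2.58; Tonian 1000–720; Cambrian 538.8–485.4; Ordovician 485.4–443.8; Statherian 1800–1600 (Ma).
Larger Ma is earlier, so the oldest is Statherian and the youngest is Neogene; youngest to oldest: Neogene, Jurassic, Ordovician, Cambrian, Tonian, Statherian.
Oldest start 1800 minus youngest end 2.58 gives 1797.42 Myr overall.
Individual lengths (start − end): Jurassic 56.4; Statherian 200; Tonian 280; Neogene 20.45; Ordovician 41.6; Cambrian 53.4. The largest is Tonian at 280 Myr.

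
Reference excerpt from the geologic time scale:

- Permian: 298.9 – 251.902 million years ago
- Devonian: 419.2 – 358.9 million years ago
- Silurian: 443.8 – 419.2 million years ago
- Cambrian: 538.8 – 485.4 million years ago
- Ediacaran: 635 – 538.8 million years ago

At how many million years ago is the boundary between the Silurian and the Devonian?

419.2 million years ago

The Silurian ends and the Devonian begins at 419.2 million years ago.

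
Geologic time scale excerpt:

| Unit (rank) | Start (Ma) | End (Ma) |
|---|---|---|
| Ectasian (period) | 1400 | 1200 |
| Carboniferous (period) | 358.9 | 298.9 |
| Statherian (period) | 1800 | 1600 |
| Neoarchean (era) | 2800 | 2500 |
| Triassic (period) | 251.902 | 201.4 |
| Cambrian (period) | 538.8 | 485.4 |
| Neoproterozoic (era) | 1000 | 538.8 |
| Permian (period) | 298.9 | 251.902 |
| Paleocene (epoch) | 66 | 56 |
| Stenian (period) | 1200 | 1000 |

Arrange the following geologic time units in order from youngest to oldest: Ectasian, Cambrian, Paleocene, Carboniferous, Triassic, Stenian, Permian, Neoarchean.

The oldest of these is Neoarchean (starts 2800 Ma) and the youngest is Paleocene (ends 56 Ma).
In between, by decreasing start age: Ectasian (1400), Stenian (1200), Cambrian (538.8), Carboniferous (358.9), Permian (298.9), Triassic (251.902).
Listing youngest first means reversing that sequence.

Paleocene, then Triassic, then Permian, then Carboniferous, then Cambrian, then Stenian, then Ectasian, then Neoarchean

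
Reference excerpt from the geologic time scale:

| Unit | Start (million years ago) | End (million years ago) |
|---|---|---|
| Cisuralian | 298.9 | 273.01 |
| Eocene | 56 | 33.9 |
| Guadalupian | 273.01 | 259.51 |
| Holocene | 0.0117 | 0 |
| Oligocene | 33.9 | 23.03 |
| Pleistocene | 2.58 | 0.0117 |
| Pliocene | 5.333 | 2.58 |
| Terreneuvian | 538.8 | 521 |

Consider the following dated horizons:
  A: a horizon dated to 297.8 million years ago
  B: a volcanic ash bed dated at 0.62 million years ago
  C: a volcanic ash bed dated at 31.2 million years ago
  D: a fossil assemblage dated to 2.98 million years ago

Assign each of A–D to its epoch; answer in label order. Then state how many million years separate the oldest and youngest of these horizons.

Match each age against the start–end ranges in the excerpt: A = 297.8 Ma → Cisuralian (298.9–273.01); B = 0.62 Ma → Pleistocene (2.58–0.0117); C = 31.2 Ma → Oligocene (33.9–23.03); D = 2.98 Ma → Pliocene (5.333–2.58).
The largest age is 297.8 Ma and the smallest is 0.62 Ma; their difference is 297.18 Myr.

A — Cisuralian; B — Pleistocene; C — Oligocene; D — Pliocene; span 297.18 million years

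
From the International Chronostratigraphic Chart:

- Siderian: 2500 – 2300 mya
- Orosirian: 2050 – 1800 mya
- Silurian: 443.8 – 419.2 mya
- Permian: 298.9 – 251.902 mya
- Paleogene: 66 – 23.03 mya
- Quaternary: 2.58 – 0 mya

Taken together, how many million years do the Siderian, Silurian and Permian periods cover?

Duration is start − end for each: (2500 − 2300) + (443.8 − 419.2) + (298.9 − 251.902).
That is 200 + 24.6 + 46.998, which totals 271.598 million years.

271.598 million years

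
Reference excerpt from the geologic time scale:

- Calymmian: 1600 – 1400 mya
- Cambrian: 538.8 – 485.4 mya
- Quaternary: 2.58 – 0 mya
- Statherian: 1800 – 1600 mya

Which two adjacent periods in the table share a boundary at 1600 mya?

Statherian and Calymmian

The Statherian ends at 1600 mya and the Calymmian begins at 1600 mya, so they share that boundary.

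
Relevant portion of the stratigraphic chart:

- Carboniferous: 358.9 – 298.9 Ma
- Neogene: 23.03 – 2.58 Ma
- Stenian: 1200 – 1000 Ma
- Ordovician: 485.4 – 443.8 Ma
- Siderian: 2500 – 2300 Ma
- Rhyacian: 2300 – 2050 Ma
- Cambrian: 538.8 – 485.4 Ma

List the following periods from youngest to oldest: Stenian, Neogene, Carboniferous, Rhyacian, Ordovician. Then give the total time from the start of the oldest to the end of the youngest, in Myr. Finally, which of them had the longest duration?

Neogene, Carboniferous, Ordovician, Stenian, Rhyacian; total span 2297.42 Myr; longest is Rhyacian

From the excerpt: Stenian 1200–1000; Neogene 23.03–2.58; Carboniferous 358.9–298.9; Rhyacian 2300–2050; Ordovician 485.4–443.8 (Ma).
Larger Ma is earlier, so the oldest is Rhyacian and the youngest is Neogene; youngest to oldest: Neogene, Carboniferous, Ordovician, Stenian, Rhyacian.
Oldest start 2300 minus youngest end 2.58 gives 2297.42 Myr overall.
Individual lengths (start − end): Neogene 20.45; Ordovician 41.6; Rhyacian 250; Carboniferous 60; Stenian 200. The largest is Rhyacian at 250 Myr.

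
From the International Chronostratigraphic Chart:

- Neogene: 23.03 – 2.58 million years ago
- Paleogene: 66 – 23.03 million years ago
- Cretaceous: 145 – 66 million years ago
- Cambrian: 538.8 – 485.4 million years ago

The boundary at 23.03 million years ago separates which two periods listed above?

Paleogene and Neogene

The Paleogene ends at 23.03 million years ago and the Neogene begins at 23.03 million years ago, so they share that boundary.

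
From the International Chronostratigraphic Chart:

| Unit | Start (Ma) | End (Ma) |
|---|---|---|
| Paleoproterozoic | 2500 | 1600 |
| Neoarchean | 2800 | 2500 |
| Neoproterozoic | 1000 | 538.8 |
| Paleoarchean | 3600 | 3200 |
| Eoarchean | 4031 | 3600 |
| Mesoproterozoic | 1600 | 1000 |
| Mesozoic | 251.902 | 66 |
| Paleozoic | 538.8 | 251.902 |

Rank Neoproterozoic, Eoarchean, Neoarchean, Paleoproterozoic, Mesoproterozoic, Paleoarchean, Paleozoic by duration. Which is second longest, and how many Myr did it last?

Start − end for each: Neoproterozoic 1000 − 538.8 = 461.2; Eoarchean 4031 − 3600 = 431; Neoarchean 2800 − 2500 = 300; Paleoproterozoic 2500 − 1600 = 900; Mesoproterozoic 1600 − 1000 = 600; Paleoarchean 3600 − 3200 = 400; Paleozoic 538.8 − 251.902 = 286.898.
Ranking these from longest: Paleoproterozoic > Mesoproterozoic > Neoproterozoic > Eoarchean > Paleoarchean > Neoarchean > Paleozoic.
Position 2 in that ranking is Mesoproterozoic, which lasted 600 Myr.

Mesoproterozoic, 600 million years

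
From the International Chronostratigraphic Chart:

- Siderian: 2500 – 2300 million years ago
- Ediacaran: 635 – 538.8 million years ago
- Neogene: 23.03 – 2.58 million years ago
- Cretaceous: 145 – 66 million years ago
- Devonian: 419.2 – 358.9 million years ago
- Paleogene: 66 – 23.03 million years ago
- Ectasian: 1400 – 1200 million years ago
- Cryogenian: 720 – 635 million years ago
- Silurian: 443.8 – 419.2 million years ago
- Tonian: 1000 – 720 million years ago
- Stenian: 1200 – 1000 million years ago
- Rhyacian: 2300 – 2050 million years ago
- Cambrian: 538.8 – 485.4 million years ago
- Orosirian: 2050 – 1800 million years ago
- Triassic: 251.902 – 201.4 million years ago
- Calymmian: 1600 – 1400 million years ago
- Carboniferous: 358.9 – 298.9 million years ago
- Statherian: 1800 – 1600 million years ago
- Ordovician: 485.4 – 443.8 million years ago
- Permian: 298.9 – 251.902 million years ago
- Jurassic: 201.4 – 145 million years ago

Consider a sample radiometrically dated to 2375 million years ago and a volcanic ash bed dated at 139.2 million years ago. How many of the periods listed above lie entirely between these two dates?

17

2375 Ma sits inside the Siderian (2500–2300) and 139.2 Ma inside the Cretaceous (145–66); neither of those is wholly between the two dates.
The listed periods lying completely between them are Rhyacian, Orosirian, Statherian, Calymmian, Ectasian, Stenian, Tonian, Cryogenian, Ediacaran, Cambrian, Ordovician, Silurian, Devonian, Carboniferous, Permian, Triassic, Jurassic — 17 in all.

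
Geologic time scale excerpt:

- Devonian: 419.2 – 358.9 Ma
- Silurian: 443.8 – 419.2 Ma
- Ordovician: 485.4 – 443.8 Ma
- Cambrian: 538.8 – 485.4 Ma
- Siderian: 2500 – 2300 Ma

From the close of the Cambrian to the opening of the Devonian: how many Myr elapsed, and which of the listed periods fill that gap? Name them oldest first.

End of Cambrian = 485.4 Ma; start of Devonian = 419.2 Ma.
Gap = 485.4 − 419.2 = 66.2 Myr.
Periods wholly inside 485.4–419.2 Ma: Ordovician (485.4–443.8), Silurian (443.8–419.2).

66.2 million years; Ordovician, Silurian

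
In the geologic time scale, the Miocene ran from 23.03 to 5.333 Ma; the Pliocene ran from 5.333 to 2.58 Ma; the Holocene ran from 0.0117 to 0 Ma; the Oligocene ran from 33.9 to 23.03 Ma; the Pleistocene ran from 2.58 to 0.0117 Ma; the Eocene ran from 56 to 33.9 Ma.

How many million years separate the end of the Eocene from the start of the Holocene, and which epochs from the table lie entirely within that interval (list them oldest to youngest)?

End of Eocene = 33.9 Ma; start of Holocene = 0.0117 Ma.
Gap = 33.9 − 0.0117 = 33.8883 Myr.
Epochs wholly inside 33.9–0.0117 Ma: Oligocene (33.9–23.03), Miocene (23.03–5.333), Pliocene (5.333–2.58), Pleistocene (2.58–0.0117).

33.8883 million years; Oligocene, Miocene, Pliocene, Pleistocene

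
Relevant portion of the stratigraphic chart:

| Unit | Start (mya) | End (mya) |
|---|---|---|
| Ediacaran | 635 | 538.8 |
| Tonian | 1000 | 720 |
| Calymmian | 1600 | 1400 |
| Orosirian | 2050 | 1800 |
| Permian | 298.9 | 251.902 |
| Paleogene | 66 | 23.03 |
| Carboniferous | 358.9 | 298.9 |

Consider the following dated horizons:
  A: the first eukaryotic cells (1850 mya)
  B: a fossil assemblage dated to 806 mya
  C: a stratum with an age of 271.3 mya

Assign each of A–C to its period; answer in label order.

A — Orosirian; B — Tonian; C — Permian

A: 1850 Ma lies in 2050–1800 Ma, so Orosirian.
B: 806 Ma lies in 1000–720 Ma, so Tonian.
C: 271.3 Ma lies in 298.9–251.902 Ma, so Permian.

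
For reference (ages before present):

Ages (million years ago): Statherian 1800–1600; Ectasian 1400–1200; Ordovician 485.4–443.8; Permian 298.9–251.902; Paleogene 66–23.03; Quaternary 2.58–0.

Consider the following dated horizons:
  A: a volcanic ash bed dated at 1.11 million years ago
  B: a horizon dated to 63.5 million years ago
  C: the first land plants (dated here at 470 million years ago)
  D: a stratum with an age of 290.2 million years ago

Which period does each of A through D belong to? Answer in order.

Match each age against the start–end ranges in the excerpt: A = 1.11 Ma → Quaternary (2.58–0); B = 63.5 Ma → Paleogene (66–23.03); C = 470 Ma → Ordovician (485.4–443.8); D = 290.2 Ma → Permian (298.9–251.902).

A — Quaternary; B — Paleogene; C — Ordovician; D — Permian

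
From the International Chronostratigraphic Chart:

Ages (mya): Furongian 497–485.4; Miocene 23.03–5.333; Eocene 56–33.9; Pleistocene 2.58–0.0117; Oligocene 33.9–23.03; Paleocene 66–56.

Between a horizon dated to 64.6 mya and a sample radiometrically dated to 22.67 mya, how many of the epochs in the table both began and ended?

64.6 Ma sits inside the Paleocene (66–56) and 22.67 Ma inside the Miocene (23.03–5.333); neither of those is wholly between the two dates.
The listed epochs lying completely between them are Eocene, Oligocene — 2 in all.

2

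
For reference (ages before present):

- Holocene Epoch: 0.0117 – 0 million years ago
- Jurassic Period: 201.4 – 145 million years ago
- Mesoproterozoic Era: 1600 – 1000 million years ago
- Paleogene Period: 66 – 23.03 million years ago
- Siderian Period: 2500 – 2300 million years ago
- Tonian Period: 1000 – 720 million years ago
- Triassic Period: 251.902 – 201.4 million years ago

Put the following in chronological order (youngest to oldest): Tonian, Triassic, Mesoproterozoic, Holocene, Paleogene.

Sorting by start age (ascending Ma, since larger Ma = older): Holocene start 0.0117, Paleogene start 66, Triassic start 251.902, Tonian start 1000, Mesoproterozoic start 1600.

Holocene, Paleogene, Triassic, Tonian, Mesoproterozoic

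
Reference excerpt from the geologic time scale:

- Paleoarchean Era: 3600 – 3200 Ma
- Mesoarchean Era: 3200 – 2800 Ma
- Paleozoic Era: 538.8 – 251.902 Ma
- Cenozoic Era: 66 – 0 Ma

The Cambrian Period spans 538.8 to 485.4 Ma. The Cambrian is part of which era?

Paleozoic

The Cambrian (538.8–485.4 Ma) lies entirely within 538.8–251.902 Ma, the Paleozoic Era.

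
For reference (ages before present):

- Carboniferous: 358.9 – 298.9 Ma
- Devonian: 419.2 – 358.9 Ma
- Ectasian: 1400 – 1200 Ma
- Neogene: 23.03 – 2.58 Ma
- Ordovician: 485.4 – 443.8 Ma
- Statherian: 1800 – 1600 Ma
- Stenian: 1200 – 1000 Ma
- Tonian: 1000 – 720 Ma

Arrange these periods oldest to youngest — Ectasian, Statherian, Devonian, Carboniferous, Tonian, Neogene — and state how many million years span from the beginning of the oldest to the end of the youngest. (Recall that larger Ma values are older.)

Statherian, Ectasian, Tonian, Devonian, Carboniferous, Neogene; total span 1797.42 Myr

From the excerpt: Ectasian 1400–1200; Statherian 1800–1600; Devonian 419.2–358.9; Carboniferous 358.9–298.9; Tonian 1000–720; Neogene 23.03–2.58 (Ma).
Larger Ma is earlier, so the oldest is Statherian and the youngest is Neogene; oldest to youngest: Statherian, Ectasian, Tonian, Devonian, Carboniferous, Neogene.
Oldest start 1800 minus youngest end 2.58 gives 1797.42 Myr overall.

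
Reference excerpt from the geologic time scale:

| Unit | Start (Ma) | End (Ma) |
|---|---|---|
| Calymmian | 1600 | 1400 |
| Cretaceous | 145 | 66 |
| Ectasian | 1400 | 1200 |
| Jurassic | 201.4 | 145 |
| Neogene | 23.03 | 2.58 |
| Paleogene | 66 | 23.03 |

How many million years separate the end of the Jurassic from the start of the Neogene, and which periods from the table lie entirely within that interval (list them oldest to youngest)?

End of Jurassic = 145 Ma; start of Neogene = 23.03 Ma.
Gap = 145 − 23.03 = 121.97 Myr.
Periods wholly inside 145–23.03 Ma: Cretaceous (145–66), Paleogene (66–23.03).

121.97 million years; Cretaceous, Paleogene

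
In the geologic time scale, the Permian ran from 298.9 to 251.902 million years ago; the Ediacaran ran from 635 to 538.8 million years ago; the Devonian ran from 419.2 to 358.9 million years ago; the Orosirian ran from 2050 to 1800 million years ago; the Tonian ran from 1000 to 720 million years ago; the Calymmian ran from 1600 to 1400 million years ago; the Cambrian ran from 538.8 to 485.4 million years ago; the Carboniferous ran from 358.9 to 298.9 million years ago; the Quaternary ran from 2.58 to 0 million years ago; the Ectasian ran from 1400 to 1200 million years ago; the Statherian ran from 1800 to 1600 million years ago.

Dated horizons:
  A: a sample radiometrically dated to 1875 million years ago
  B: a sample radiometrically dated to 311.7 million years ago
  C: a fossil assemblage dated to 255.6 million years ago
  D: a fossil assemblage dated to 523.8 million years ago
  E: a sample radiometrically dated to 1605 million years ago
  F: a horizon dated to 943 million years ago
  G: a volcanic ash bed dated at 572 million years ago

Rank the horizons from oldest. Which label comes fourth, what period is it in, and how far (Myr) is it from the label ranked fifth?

Larger Ma means older, so oldest first: A 1875 > E 1605 > F 943 > G 572 > D 523.8 > B 311.7 > C 255.6.
Counting 4 along gives G (572 Ma); the excerpt puts that inside the Ediacaran, 635–538.8 Ma.
Next in line is D (523.8 Ma), and 572 − 523.8 = 48.2 Myr.

G, in the Ediacaran; 48.2 million years to D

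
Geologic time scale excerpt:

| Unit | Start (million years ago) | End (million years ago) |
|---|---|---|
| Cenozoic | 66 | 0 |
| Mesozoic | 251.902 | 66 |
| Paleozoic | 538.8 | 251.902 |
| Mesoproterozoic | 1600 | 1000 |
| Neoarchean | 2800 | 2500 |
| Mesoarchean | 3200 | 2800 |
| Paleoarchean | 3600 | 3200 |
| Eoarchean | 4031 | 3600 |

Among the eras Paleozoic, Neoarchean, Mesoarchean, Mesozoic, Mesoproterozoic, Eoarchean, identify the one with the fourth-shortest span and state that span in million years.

Mesoarchean, 400 million years

Start − end for each: Paleozoic 538.8 − 251.902 = 286.898; Neoarchean 2800 − 2500 = 300; Mesoarchean 3200 − 2800 = 400; Mesozoic 251.902 − 66 = 185.902; Mesoproterozoic 1600 − 1000 = 600; Eoarchean 4031 − 3600 = 431.
Ranking these from shortest: Mesozoic < Paleozoic < Neoarchean < Mesoarchean < Eoarchean < Mesoproterozoic.
Position 4 in that ranking is Mesoarchean, which lasted 400 Myr.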